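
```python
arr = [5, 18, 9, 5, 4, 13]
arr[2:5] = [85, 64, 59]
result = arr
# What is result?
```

arr starts as [5, 18, 9, 5, 4, 13] (length 6). The slice arr[2:5] covers indices [2, 3, 4] with values [9, 5, 4]. Replacing that slice with [85, 64, 59] (same length) produces [5, 18, 85, 64, 59, 13].

[5, 18, 85, 64, 59, 13]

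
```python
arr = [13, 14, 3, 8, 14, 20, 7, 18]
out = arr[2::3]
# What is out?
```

arr has length 8. The slice arr[2::3] selects indices [2, 5] (2->3, 5->20), giving [3, 20].

[3, 20]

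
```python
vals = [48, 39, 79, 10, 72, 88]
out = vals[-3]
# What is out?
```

vals has length 6. Negative index -3 maps to positive index 6 + (-3) = 3. vals[3] = 10.

10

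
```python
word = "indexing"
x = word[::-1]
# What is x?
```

word has length 8. The slice word[::-1] selects indices [7, 6, 5, 4, 3, 2, 1, 0] (7->'g', 6->'n', 5->'i', 4->'x', 3->'e', 2->'d', 1->'n', 0->'i'), giving 'gnixedni'.

'gnixedni'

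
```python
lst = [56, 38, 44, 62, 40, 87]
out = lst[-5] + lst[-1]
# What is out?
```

lst has length 6. Negative index -5 maps to positive index 6 + (-5) = 1. lst[1] = 38.
lst has length 6. Negative index -1 maps to positive index 6 + (-1) = 5. lst[5] = 87.
Sum: 38 + 87 = 125.

125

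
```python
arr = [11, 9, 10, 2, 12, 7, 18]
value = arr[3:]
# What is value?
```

arr has length 7. The slice arr[3:] selects indices [3, 4, 5, 6] (3->2, 4->12, 5->7, 6->18), giving [2, 12, 7, 18].

[2, 12, 7, 18]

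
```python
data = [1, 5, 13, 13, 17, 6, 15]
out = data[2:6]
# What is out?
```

data has length 7. The slice data[2:6] selects indices [2, 3, 4, 5] (2->13, 3->13, 4->17, 5->6), giving [13, 13, 17, 6].

[13, 13, 17, 6]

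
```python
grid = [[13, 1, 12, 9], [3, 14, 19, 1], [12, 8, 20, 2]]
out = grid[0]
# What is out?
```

grid has 3 rows. Row 0 is [13, 1, 12, 9].

[13, 1, 12, 9]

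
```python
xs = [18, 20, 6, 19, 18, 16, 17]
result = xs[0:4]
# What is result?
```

xs has length 7. The slice xs[0:4] selects indices [0, 1, 2, 3] (0->18, 1->20, 2->6, 3->19), giving [18, 20, 6, 19].

[18, 20, 6, 19]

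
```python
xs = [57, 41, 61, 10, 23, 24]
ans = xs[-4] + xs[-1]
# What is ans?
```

xs has length 6. Negative index -4 maps to positive index 6 + (-4) = 2. xs[2] = 61.
xs has length 6. Negative index -1 maps to positive index 6 + (-1) = 5. xs[5] = 24.
Sum: 61 + 24 = 85.

85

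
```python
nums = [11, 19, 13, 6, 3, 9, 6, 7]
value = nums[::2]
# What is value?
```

nums has length 8. The slice nums[::2] selects indices [0, 2, 4, 6] (0->11, 2->13, 4->3, 6->6), giving [11, 13, 3, 6].

[11, 13, 3, 6]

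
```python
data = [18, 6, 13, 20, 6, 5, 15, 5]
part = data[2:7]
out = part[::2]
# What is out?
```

data has length 8. The slice data[2:7] selects indices [2, 3, 4, 5, 6] (2->13, 3->20, 4->6, 5->5, 6->15), giving [13, 20, 6, 5, 15]. So part = [13, 20, 6, 5, 15]. part has length 5. The slice part[::2] selects indices [0, 2, 4] (0->13, 2->6, 4->15), giving [13, 6, 15].

[13, 6, 15]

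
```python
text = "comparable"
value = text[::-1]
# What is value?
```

text has length 10. The slice text[::-1] selects indices [9, 8, 7, 6, 5, 4, 3, 2, 1, 0] (9->'e', 8->'l', 7->'b', 6->'a', 5->'r', 4->'a', 3->'p', 2->'m', 1->'o', 0->'c'), giving 'elbarapmoc'.

'elbarapmoc'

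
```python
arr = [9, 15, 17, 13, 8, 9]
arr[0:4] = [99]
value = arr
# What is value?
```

arr starts as [9, 15, 17, 13, 8, 9] (length 6). The slice arr[0:4] covers indices [0, 1, 2, 3] with values [9, 15, 17, 13]. Replacing that slice with [99] (different length) produces [99, 8, 9].

[99, 8, 9]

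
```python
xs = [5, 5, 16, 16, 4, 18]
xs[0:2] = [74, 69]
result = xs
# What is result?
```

xs starts as [5, 5, 16, 16, 4, 18] (length 6). The slice xs[0:2] covers indices [0, 1] with values [5, 5]. Replacing that slice with [74, 69] (same length) produces [74, 69, 16, 16, 4, 18].

[74, 69, 16, 16, 4, 18]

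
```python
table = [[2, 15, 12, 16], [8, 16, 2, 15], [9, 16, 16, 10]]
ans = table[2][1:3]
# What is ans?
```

table[2] = [9, 16, 16, 10]. table[2] has length 4. The slice table[2][1:3] selects indices [1, 2] (1->16, 2->16), giving [16, 16].

[16, 16]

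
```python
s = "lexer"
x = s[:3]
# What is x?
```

s has length 5. The slice s[:3] selects indices [0, 1, 2] (0->'l', 1->'e', 2->'x'), giving 'lex'.

'lex'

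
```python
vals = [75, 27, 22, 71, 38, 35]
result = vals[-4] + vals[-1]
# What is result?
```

vals has length 6. Negative index -4 maps to positive index 6 + (-4) = 2. vals[2] = 22.
vals has length 6. Negative index -1 maps to positive index 6 + (-1) = 5. vals[5] = 35.
Sum: 22 + 35 = 57.

57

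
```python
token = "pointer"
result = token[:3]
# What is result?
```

token has length 7. The slice token[:3] selects indices [0, 1, 2] (0->'p', 1->'o', 2->'i'), giving 'poi'.

'poi'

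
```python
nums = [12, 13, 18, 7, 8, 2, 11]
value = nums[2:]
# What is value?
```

nums has length 7. The slice nums[2:] selects indices [2, 3, 4, 5, 6] (2->18, 3->7, 4->8, 5->2, 6->11), giving [18, 7, 8, 2, 11].

[18, 7, 8, 2, 11]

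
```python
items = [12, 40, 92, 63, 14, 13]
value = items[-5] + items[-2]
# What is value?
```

items has length 6. Negative index -5 maps to positive index 6 + (-5) = 1. items[1] = 40.
items has length 6. Negative index -2 maps to positive index 6 + (-2) = 4. items[4] = 14.
Sum: 40 + 14 = 54.

54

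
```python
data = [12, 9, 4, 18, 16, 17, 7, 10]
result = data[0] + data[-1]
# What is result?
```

data has length 8. data[0] = 12.
data has length 8. Negative index -1 maps to positive index 8 + (-1) = 7. data[7] = 10.
Sum: 12 + 10 = 22.

22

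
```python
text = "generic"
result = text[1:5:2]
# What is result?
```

text has length 7. The slice text[1:5:2] selects indices [1, 3] (1->'e', 3->'e'), giving 'ee'.

'ee'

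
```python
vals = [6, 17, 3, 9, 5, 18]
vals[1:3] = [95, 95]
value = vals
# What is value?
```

vals starts as [6, 17, 3, 9, 5, 18] (length 6). The slice vals[1:3] covers indices [1, 2] with values [17, 3]. Replacing that slice with [95, 95] (same length) produces [6, 95, 95, 9, 5, 18].

[6, 95, 95, 9, 5, 18]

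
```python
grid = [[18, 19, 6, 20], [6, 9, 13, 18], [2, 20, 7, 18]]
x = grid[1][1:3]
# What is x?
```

grid[1] = [6, 9, 13, 18]. grid[1] has length 4. The slice grid[1][1:3] selects indices [1, 2] (1->9, 2->13), giving [9, 13].

[9, 13]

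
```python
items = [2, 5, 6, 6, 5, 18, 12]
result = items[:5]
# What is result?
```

items has length 7. The slice items[:5] selects indices [0, 1, 2, 3, 4] (0->2, 1->5, 2->6, 3->6, 4->5), giving [2, 5, 6, 6, 5].

[2, 5, 6, 6, 5]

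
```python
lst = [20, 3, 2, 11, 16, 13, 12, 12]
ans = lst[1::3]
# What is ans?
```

lst has length 8. The slice lst[1::3] selects indices [1, 4, 7] (1->3, 4->16, 7->12), giving [3, 16, 12].

[3, 16, 12]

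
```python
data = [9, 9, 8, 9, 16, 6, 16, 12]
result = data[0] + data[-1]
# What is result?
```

data has length 8. data[0] = 9.
data has length 8. Negative index -1 maps to positive index 8 + (-1) = 7. data[7] = 12.
Sum: 9 + 12 = 21.

21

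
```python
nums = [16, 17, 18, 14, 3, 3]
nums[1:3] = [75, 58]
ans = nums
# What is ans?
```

nums starts as [16, 17, 18, 14, 3, 3] (length 6). The slice nums[1:3] covers indices [1, 2] with values [17, 18]. Replacing that slice with [75, 58] (same length) produces [16, 75, 58, 14, 3, 3].

[16, 75, 58, 14, 3, 3]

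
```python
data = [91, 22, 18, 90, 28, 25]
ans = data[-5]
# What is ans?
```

data has length 6. Negative index -5 maps to positive index 6 + (-5) = 1. data[1] = 22.

22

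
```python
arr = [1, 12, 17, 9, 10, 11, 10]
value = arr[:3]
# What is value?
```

arr has length 7. The slice arr[:3] selects indices [0, 1, 2] (0->1, 1->12, 2->17), giving [1, 12, 17].

[1, 12, 17]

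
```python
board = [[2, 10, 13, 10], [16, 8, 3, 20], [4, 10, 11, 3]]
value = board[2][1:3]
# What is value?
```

board[2] = [4, 10, 11, 3]. board[2] has length 4. The slice board[2][1:3] selects indices [1, 2] (1->10, 2->11), giving [10, 11].

[10, 11]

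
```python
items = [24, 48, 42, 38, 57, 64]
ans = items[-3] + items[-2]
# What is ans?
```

items has length 6. Negative index -3 maps to positive index 6 + (-3) = 3. items[3] = 38.
items has length 6. Negative index -2 maps to positive index 6 + (-2) = 4. items[4] = 57.
Sum: 38 + 57 = 95.

95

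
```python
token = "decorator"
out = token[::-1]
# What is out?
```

token has length 9. The slice token[::-1] selects indices [8, 7, 6, 5, 4, 3, 2, 1, 0] (8->'r', 7->'o', 6->'t', 5->'a', 4->'r', 3->'o', 2->'c', 1->'e', 0->'d'), giving 'rotaroced'.

'rotaroced'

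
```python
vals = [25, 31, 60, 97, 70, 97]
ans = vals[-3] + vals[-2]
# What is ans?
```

vals has length 6. Negative index -3 maps to positive index 6 + (-3) = 3. vals[3] = 97.
vals has length 6. Negative index -2 maps to positive index 6 + (-2) = 4. vals[4] = 70.
Sum: 97 + 70 = 167.

167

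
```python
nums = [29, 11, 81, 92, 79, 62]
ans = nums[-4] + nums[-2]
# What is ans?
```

nums has length 6. Negative index -4 maps to positive index 6 + (-4) = 2. nums[2] = 81.
nums has length 6. Negative index -2 maps to positive index 6 + (-2) = 4. nums[4] = 79.
Sum: 81 + 79 = 160.

160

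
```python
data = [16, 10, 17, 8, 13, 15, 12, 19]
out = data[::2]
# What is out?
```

data has length 8. The slice data[::2] selects indices [0, 2, 4, 6] (0->16, 2->17, 4->13, 6->12), giving [16, 17, 13, 12].

[16, 17, 13, 12]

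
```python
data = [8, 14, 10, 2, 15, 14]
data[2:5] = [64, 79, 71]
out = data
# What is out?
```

data starts as [8, 14, 10, 2, 15, 14] (length 6). The slice data[2:5] covers indices [2, 3, 4] with values [10, 2, 15]. Replacing that slice with [64, 79, 71] (same length) produces [8, 14, 64, 79, 71, 14].

[8, 14, 64, 79, 71, 14]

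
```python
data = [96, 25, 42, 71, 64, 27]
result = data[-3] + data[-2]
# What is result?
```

data has length 6. Negative index -3 maps to positive index 6 + (-3) = 3. data[3] = 71.
data has length 6. Negative index -2 maps to positive index 6 + (-2) = 4. data[4] = 64.
Sum: 71 + 64 = 135.

135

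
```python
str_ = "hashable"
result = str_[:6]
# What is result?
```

str_ has length 8. The slice str_[:6] selects indices [0, 1, 2, 3, 4, 5] (0->'h', 1->'a', 2->'s', 3->'h', 4->'a', 5->'b'), giving 'hashab'.

'hashab'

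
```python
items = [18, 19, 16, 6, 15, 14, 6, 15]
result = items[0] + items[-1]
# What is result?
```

items has length 8. items[0] = 18.
items has length 8. Negative index -1 maps to positive index 8 + (-1) = 7. items[7] = 15.
Sum: 18 + 15 = 33.

33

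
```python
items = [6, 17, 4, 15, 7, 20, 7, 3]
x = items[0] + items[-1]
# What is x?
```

items has length 8. items[0] = 6.
items has length 8. Negative index -1 maps to positive index 8 + (-1) = 7. items[7] = 3.
Sum: 6 + 3 = 9.

9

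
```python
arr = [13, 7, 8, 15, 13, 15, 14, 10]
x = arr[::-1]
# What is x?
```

arr has length 8. The slice arr[::-1] selects indices [7, 6, 5, 4, 3, 2, 1, 0] (7->10, 6->14, 5->15, 4->13, 3->15, 2->8, 1->7, 0->13), giving [10, 14, 15, 13, 15, 8, 7, 13].

[10, 14, 15, 13, 15, 8, 7, 13]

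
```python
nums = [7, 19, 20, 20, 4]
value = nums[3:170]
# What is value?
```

nums has length 5. The slice nums[3:170] selects indices [3, 4] (3->20, 4->4), giving [20, 4].

[20, 4]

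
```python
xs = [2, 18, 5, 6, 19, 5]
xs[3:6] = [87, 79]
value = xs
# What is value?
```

xs starts as [2, 18, 5, 6, 19, 5] (length 6). The slice xs[3:6] covers indices [3, 4, 5] with values [6, 19, 5]. Replacing that slice with [87, 79] (different length) produces [2, 18, 5, 87, 79].

[2, 18, 5, 87, 79]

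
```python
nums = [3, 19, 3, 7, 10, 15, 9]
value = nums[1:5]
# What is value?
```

nums has length 7. The slice nums[1:5] selects indices [1, 2, 3, 4] (1->19, 2->3, 3->7, 4->10), giving [19, 3, 7, 10].

[19, 3, 7, 10]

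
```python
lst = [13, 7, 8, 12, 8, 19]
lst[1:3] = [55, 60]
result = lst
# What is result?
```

lst starts as [13, 7, 8, 12, 8, 19] (length 6). The slice lst[1:3] covers indices [1, 2] with values [7, 8]. Replacing that slice with [55, 60] (same length) produces [13, 55, 60, 12, 8, 19].

[13, 55, 60, 12, 8, 19]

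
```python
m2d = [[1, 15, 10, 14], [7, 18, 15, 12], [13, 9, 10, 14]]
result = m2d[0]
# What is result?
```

m2d has 3 rows. Row 0 is [1, 15, 10, 14].

[1, 15, 10, 14]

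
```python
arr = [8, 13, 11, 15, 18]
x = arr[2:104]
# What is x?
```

arr has length 5. The slice arr[2:104] selects indices [2, 3, 4] (2->11, 3->15, 4->18), giving [11, 15, 18].

[11, 15, 18]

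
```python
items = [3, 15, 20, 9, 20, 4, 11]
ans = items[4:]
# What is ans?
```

items has length 7. The slice items[4:] selects indices [4, 5, 6] (4->20, 5->4, 6->11), giving [20, 4, 11].

[20, 4, 11]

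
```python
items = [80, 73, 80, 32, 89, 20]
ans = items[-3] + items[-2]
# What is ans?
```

items has length 6. Negative index -3 maps to positive index 6 + (-3) = 3. items[3] = 32.
items has length 6. Negative index -2 maps to positive index 6 + (-2) = 4. items[4] = 89.
Sum: 32 + 89 = 121.

121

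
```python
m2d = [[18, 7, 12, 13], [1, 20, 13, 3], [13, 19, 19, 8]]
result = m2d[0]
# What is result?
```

m2d has 3 rows. Row 0 is [18, 7, 12, 13].

[18, 7, 12, 13]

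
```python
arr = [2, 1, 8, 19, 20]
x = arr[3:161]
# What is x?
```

arr has length 5. The slice arr[3:161] selects indices [3, 4] (3->19, 4->20), giving [19, 20].

[19, 20]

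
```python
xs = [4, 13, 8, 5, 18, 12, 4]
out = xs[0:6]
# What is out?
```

xs has length 7. The slice xs[0:6] selects indices [0, 1, 2, 3, 4, 5] (0->4, 1->13, 2->8, 3->5, 4->18, 5->12), giving [4, 13, 8, 5, 18, 12].

[4, 13, 8, 5, 18, 12]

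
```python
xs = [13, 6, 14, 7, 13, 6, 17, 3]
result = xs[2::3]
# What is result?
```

xs has length 8. The slice xs[2::3] selects indices [2, 5] (2->14, 5->6), giving [14, 6].

[14, 6]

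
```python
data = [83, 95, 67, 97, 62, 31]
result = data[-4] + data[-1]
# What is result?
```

data has length 6. Negative index -4 maps to positive index 6 + (-4) = 2. data[2] = 67.
data has length 6. Negative index -1 maps to positive index 6 + (-1) = 5. data[5] = 31.
Sum: 67 + 31 = 98.

98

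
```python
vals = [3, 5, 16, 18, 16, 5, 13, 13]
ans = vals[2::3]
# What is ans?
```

vals has length 8. The slice vals[2::3] selects indices [2, 5] (2->16, 5->5), giving [16, 5].

[16, 5]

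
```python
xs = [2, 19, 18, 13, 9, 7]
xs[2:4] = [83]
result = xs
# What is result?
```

xs starts as [2, 19, 18, 13, 9, 7] (length 6). The slice xs[2:4] covers indices [2, 3] with values [18, 13]. Replacing that slice with [83] (different length) produces [2, 19, 83, 9, 7].

[2, 19, 83, 9, 7]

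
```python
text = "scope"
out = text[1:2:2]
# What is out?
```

text has length 5. The slice text[1:2:2] selects indices [1] (1->'c'), giving 'c'.

'c'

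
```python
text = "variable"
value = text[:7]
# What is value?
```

text has length 8. The slice text[:7] selects indices [0, 1, 2, 3, 4, 5, 6] (0->'v', 1->'a', 2->'r', 3->'i', 4->'a', 5->'b', 6->'l'), giving 'variabl'.

'variabl'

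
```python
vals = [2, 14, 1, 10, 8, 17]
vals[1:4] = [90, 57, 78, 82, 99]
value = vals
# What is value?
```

vals starts as [2, 14, 1, 10, 8, 17] (length 6). The slice vals[1:4] covers indices [1, 2, 3] with values [14, 1, 10]. Replacing that slice with [90, 57, 78, 82, 99] (different length) produces [2, 90, 57, 78, 82, 99, 8, 17].

[2, 90, 57, 78, 82, 99, 8, 17]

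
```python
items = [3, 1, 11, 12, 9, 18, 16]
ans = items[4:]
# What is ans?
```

items has length 7. The slice items[4:] selects indices [4, 5, 6] (4->9, 5->18, 6->16), giving [9, 18, 16].

[9, 18, 16]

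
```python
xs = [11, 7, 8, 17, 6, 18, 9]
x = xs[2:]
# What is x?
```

xs has length 7. The slice xs[2:] selects indices [2, 3, 4, 5, 6] (2->8, 3->17, 4->6, 5->18, 6->9), giving [8, 17, 6, 18, 9].

[8, 17, 6, 18, 9]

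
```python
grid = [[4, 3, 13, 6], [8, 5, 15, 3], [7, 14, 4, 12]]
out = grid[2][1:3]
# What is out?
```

grid[2] = [7, 14, 4, 12]. grid[2] has length 4. The slice grid[2][1:3] selects indices [1, 2] (1->14, 2->4), giving [14, 4].

[14, 4]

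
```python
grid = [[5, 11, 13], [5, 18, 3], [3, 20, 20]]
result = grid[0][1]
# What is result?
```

grid[0] = [5, 11, 13]. Taking column 1 of that row yields 11.

11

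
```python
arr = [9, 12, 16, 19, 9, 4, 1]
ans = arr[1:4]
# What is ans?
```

arr has length 7. The slice arr[1:4] selects indices [1, 2, 3] (1->12, 2->16, 3->19), giving [12, 16, 19].

[12, 16, 19]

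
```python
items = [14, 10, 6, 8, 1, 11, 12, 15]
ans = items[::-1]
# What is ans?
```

items has length 8. The slice items[::-1] selects indices [7, 6, 5, 4, 3, 2, 1, 0] (7->15, 6->12, 5->11, 4->1, 3->8, 2->6, 1->10, 0->14), giving [15, 12, 11, 1, 8, 6, 10, 14].

[15, 12, 11, 1, 8, 6, 10, 14]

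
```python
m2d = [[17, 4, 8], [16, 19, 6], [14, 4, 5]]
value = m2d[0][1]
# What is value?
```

m2d[0] = [17, 4, 8]. Taking column 1 of that row yields 4.

4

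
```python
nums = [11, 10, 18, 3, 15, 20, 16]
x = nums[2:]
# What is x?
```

nums has length 7. The slice nums[2:] selects indices [2, 3, 4, 5, 6] (2->18, 3->3, 4->15, 5->20, 6->16), giving [18, 3, 15, 20, 16].

[18, 3, 15, 20, 16]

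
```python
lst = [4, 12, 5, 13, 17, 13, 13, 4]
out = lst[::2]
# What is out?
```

lst has length 8. The slice lst[::2] selects indices [0, 2, 4, 6] (0->4, 2->5, 4->17, 6->13), giving [4, 5, 17, 13].

[4, 5, 17, 13]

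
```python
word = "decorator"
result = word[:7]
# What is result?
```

word has length 9. The slice word[:7] selects indices [0, 1, 2, 3, 4, 5, 6] (0->'d', 1->'e', 2->'c', 3->'o', 4->'r', 5->'a', 6->'t'), giving 'decorat'.

'decorat'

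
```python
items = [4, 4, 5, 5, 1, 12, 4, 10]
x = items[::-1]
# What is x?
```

items has length 8. The slice items[::-1] selects indices [7, 6, 5, 4, 3, 2, 1, 0] (7->10, 6->4, 5->12, 4->1, 3->5, 2->5, 1->4, 0->4), giving [10, 4, 12, 1, 5, 5, 4, 4].

[10, 4, 12, 1, 5, 5, 4, 4]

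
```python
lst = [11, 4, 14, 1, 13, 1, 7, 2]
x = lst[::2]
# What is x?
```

lst has length 8. The slice lst[::2] selects indices [0, 2, 4, 6] (0->11, 2->14, 4->13, 6->7), giving [11, 14, 13, 7].

[11, 14, 13, 7]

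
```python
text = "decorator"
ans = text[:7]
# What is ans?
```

text has length 9. The slice text[:7] selects indices [0, 1, 2, 3, 4, 5, 6] (0->'d', 1->'e', 2->'c', 3->'o', 4->'r', 5->'a', 6->'t'), giving 'decorat'.

'decorat'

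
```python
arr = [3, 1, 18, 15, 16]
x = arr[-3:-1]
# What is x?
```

arr has length 5. The slice arr[-3:-1] selects indices [2, 3] (2->18, 3->15), giving [18, 15].

[18, 15]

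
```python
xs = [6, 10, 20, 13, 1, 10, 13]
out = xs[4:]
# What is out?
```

xs has length 7. The slice xs[4:] selects indices [4, 5, 6] (4->1, 5->10, 6->13), giving [1, 10, 13].

[1, 10, 13]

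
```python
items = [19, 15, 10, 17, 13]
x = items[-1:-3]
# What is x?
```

items has length 5. The slice items[-1:-3] resolves to an empty index range, so the result is [].

[]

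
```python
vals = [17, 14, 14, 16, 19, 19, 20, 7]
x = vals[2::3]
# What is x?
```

vals has length 8. The slice vals[2::3] selects indices [2, 5] (2->14, 5->19), giving [14, 19].

[14, 19]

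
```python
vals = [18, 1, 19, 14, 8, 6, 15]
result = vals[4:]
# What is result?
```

vals has length 7. The slice vals[4:] selects indices [4, 5, 6] (4->8, 5->6, 6->15), giving [8, 6, 15].

[8, 6, 15]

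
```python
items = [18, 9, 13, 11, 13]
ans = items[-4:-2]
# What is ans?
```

items has length 5. The slice items[-4:-2] selects indices [1, 2] (1->9, 2->13), giving [9, 13].

[9, 13]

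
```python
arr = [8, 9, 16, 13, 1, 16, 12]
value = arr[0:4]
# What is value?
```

arr has length 7. The slice arr[0:4] selects indices [0, 1, 2, 3] (0->8, 1->9, 2->16, 3->13), giving [8, 9, 16, 13].

[8, 9, 16, 13]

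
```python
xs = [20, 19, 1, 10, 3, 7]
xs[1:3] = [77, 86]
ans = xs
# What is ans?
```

xs starts as [20, 19, 1, 10, 3, 7] (length 6). The slice xs[1:3] covers indices [1, 2] with values [19, 1]. Replacing that slice with [77, 86] (same length) produces [20, 77, 86, 10, 3, 7].

[20, 77, 86, 10, 3, 7]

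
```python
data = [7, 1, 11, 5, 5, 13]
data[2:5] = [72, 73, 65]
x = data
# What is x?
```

data starts as [7, 1, 11, 5, 5, 13] (length 6). The slice data[2:5] covers indices [2, 3, 4] with values [11, 5, 5]. Replacing that slice with [72, 73, 65] (same length) produces [7, 1, 72, 73, 65, 13].

[7, 1, 72, 73, 65, 13]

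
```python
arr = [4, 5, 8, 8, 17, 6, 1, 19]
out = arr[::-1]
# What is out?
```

arr has length 8. The slice arr[::-1] selects indices [7, 6, 5, 4, 3, 2, 1, 0] (7->19, 6->1, 5->6, 4->17, 3->8, 2->8, 1->5, 0->4), giving [19, 1, 6, 17, 8, 8, 5, 4].

[19, 1, 6, 17, 8, 8, 5, 4]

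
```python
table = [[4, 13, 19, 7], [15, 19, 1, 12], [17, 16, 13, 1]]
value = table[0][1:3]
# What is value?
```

table[0] = [4, 13, 19, 7]. table[0] has length 4. The slice table[0][1:3] selects indices [1, 2] (1->13, 2->19), giving [13, 19].

[13, 19]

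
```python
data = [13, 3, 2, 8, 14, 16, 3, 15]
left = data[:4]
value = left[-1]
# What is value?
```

data has length 8. The slice data[:4] selects indices [0, 1, 2, 3] (0->13, 1->3, 2->2, 3->8), giving [13, 3, 2, 8]. So left = [13, 3, 2, 8]. Then left[-1] = 8.

8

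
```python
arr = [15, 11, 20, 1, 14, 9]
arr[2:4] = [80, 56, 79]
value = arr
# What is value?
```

arr starts as [15, 11, 20, 1, 14, 9] (length 6). The slice arr[2:4] covers indices [2, 3] with values [20, 1]. Replacing that slice with [80, 56, 79] (different length) produces [15, 11, 80, 56, 79, 14, 9].

[15, 11, 80, 56, 79, 14, 9]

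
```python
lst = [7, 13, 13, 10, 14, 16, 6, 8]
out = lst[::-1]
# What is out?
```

lst has length 8. The slice lst[::-1] selects indices [7, 6, 5, 4, 3, 2, 1, 0] (7->8, 6->6, 5->16, 4->14, 3->10, 2->13, 1->13, 0->7), giving [8, 6, 16, 14, 10, 13, 13, 7].

[8, 6, 16, 14, 10, 13, 13, 7]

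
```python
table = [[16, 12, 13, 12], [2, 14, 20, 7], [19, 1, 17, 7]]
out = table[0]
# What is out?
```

table has 3 rows. Row 0 is [16, 12, 13, 12].

[16, 12, 13, 12]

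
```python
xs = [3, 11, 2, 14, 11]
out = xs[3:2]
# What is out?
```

xs has length 5. The slice xs[3:2] resolves to an empty index range, so the result is [].

[]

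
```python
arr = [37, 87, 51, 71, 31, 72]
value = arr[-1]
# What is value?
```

arr has length 6. Negative index -1 maps to positive index 6 + (-1) = 5. arr[5] = 72.

72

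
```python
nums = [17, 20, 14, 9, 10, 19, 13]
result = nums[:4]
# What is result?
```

nums has length 7. The slice nums[:4] selects indices [0, 1, 2, 3] (0->17, 1->20, 2->14, 3->9), giving [17, 20, 14, 9].

[17, 20, 14, 9]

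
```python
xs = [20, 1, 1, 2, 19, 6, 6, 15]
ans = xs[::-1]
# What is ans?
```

xs has length 8. The slice xs[::-1] selects indices [7, 6, 5, 4, 3, 2, 1, 0] (7->15, 6->6, 5->6, 4->19, 3->2, 2->1, 1->1, 0->20), giving [15, 6, 6, 19, 2, 1, 1, 20].

[15, 6, 6, 19, 2, 1, 1, 20]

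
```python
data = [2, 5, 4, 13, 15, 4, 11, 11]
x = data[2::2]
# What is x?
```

data has length 8. The slice data[2::2] selects indices [2, 4, 6] (2->4, 4->15, 6->11), giving [4, 15, 11].

[4, 15, 11]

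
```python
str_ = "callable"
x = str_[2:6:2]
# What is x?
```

str_ has length 8. The slice str_[2:6:2] selects indices [2, 4] (2->'l', 4->'a'), giving 'la'.

'la'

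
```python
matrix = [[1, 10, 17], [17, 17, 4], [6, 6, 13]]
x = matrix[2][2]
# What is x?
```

matrix[2] = [6, 6, 13]. Taking column 2 of that row yields 13.

13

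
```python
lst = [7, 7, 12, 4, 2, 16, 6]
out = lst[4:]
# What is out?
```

lst has length 7. The slice lst[4:] selects indices [4, 5, 6] (4->2, 5->16, 6->6), giving [2, 16, 6].

[2, 16, 6]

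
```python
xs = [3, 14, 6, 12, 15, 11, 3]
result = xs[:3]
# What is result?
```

xs has length 7. The slice xs[:3] selects indices [0, 1, 2] (0->3, 1->14, 2->6), giving [3, 14, 6].

[3, 14, 6]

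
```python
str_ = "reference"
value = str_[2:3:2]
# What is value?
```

str_ has length 9. The slice str_[2:3:2] selects indices [2] (2->'f'), giving 'f'.

'f'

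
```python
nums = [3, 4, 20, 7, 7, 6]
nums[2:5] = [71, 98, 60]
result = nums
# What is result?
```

nums starts as [3, 4, 20, 7, 7, 6] (length 6). The slice nums[2:5] covers indices [2, 3, 4] with values [20, 7, 7]. Replacing that slice with [71, 98, 60] (same length) produces [3, 4, 71, 98, 60, 6].

[3, 4, 71, 98, 60, 6]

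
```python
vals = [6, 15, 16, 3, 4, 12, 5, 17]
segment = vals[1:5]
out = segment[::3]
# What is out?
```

vals has length 8. The slice vals[1:5] selects indices [1, 2, 3, 4] (1->15, 2->16, 3->3, 4->4), giving [15, 16, 3, 4]. So segment = [15, 16, 3, 4]. segment has length 4. The slice segment[::3] selects indices [0, 3] (0->15, 3->4), giving [15, 4].

[15, 4]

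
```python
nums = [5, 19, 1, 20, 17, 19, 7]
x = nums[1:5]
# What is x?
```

nums has length 7. The slice nums[1:5] selects indices [1, 2, 3, 4] (1->19, 2->1, 3->20, 4->17), giving [19, 1, 20, 17].

[19, 1, 20, 17]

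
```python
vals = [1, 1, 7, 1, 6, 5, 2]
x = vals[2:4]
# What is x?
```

vals has length 7. The slice vals[2:4] selects indices [2, 3] (2->7, 3->1), giving [7, 1].

[7, 1]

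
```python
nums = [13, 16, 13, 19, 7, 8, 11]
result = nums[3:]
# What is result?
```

nums has length 7. The slice nums[3:] selects indices [3, 4, 5, 6] (3->19, 4->7, 5->8, 6->11), giving [19, 7, 8, 11].

[19, 7, 8, 11]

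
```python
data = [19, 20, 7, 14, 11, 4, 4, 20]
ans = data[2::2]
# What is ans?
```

data has length 8. The slice data[2::2] selects indices [2, 4, 6] (2->7, 4->11, 6->4), giving [7, 11, 4].

[7, 11, 4]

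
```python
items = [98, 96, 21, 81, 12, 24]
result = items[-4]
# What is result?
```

items has length 6. Negative index -4 maps to positive index 6 + (-4) = 2. items[2] = 21.

21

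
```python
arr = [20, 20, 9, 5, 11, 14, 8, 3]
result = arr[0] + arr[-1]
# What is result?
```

arr has length 8. arr[0] = 20.
arr has length 8. Negative index -1 maps to positive index 8 + (-1) = 7. arr[7] = 3.
Sum: 20 + 3 = 23.

23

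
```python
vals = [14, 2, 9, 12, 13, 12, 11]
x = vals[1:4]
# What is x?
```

vals has length 7. The slice vals[1:4] selects indices [1, 2, 3] (1->2, 2->9, 3->12), giving [2, 9, 12].

[2, 9, 12]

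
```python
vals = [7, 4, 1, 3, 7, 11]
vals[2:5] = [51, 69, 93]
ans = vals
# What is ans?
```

vals starts as [7, 4, 1, 3, 7, 11] (length 6). The slice vals[2:5] covers indices [2, 3, 4] with values [1, 3, 7]. Replacing that slice with [51, 69, 93] (same length) produces [7, 4, 51, 69, 93, 11].

[7, 4, 51, 69, 93, 11]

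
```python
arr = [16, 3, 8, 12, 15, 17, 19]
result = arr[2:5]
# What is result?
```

arr has length 7. The slice arr[2:5] selects indices [2, 3, 4] (2->8, 3->12, 4->15), giving [8, 12, 15].

[8, 12, 15]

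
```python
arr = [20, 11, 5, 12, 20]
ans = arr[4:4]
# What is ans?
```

arr has length 5. The slice arr[4:4] resolves to an empty index range, so the result is [].

[]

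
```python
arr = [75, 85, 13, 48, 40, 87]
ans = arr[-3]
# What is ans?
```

arr has length 6. Negative index -3 maps to positive index 6 + (-3) = 3. arr[3] = 48.

48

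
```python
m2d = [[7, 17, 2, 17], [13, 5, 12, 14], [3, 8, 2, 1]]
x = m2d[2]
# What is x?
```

m2d has 3 rows. Row 2 is [3, 8, 2, 1].

[3, 8, 2, 1]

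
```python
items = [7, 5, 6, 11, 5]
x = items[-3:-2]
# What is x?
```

items has length 5. The slice items[-3:-2] selects indices [2] (2->6), giving [6].

[6]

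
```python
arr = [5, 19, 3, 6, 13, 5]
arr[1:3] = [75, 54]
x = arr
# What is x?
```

arr starts as [5, 19, 3, 6, 13, 5] (length 6). The slice arr[1:3] covers indices [1, 2] with values [19, 3]. Replacing that slice with [75, 54] (same length) produces [5, 75, 54, 6, 13, 5].

[5, 75, 54, 6, 13, 5]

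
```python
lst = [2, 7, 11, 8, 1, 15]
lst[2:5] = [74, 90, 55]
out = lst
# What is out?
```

lst starts as [2, 7, 11, 8, 1, 15] (length 6). The slice lst[2:5] covers indices [2, 3, 4] with values [11, 8, 1]. Replacing that slice with [74, 90, 55] (same length) produces [2, 7, 74, 90, 55, 15].

[2, 7, 74, 90, 55, 15]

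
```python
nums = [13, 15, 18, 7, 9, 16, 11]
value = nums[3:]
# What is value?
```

nums has length 7. The slice nums[3:] selects indices [3, 4, 5, 6] (3->7, 4->9, 5->16, 6->11), giving [7, 9, 16, 11].

[7, 9, 16, 11]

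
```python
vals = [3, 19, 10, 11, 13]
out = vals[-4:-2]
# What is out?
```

vals has length 5. The slice vals[-4:-2] selects indices [1, 2] (1->19, 2->10), giving [19, 10].

[19, 10]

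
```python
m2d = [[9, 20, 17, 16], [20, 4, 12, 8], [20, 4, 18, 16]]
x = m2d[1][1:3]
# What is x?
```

m2d[1] = [20, 4, 12, 8]. m2d[1] has length 4. The slice m2d[1][1:3] selects indices [1, 2] (1->4, 2->12), giving [4, 12].

[4, 12]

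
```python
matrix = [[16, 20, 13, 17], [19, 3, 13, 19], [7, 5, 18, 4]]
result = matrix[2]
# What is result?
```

matrix has 3 rows. Row 2 is [7, 5, 18, 4].

[7, 5, 18, 4]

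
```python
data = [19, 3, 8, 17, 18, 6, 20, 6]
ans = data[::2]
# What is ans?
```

data has length 8. The slice data[::2] selects indices [0, 2, 4, 6] (0->19, 2->8, 4->18, 6->20), giving [19, 8, 18, 20].

[19, 8, 18, 20]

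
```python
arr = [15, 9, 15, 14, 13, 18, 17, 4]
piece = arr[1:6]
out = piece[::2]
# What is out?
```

arr has length 8. The slice arr[1:6] selects indices [1, 2, 3, 4, 5] (1->9, 2->15, 3->14, 4->13, 5->18), giving [9, 15, 14, 13, 18]. So piece = [9, 15, 14, 13, 18]. piece has length 5. The slice piece[::2] selects indices [0, 2, 4] (0->9, 2->14, 4->18), giving [9, 14, 18].

[9, 14, 18]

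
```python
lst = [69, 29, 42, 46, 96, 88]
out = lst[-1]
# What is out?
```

lst has length 6. Negative index -1 maps to positive index 6 + (-1) = 5. lst[5] = 88.

88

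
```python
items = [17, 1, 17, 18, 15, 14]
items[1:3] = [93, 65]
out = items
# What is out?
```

items starts as [17, 1, 17, 18, 15, 14] (length 6). The slice items[1:3] covers indices [1, 2] with values [1, 17]. Replacing that slice with [93, 65] (same length) produces [17, 93, 65, 18, 15, 14].

[17, 93, 65, 18, 15, 14]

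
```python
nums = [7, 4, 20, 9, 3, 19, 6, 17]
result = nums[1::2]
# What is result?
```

nums has length 8. The slice nums[1::2] selects indices [1, 3, 5, 7] (1->4, 3->9, 5->19, 7->17), giving [4, 9, 19, 17].

[4, 9, 19, 17]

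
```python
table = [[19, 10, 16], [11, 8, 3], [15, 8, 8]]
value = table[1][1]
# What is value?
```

table[1] = [11, 8, 3]. Taking column 1 of that row yields 8.

8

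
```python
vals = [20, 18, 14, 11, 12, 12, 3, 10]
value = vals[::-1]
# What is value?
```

vals has length 8. The slice vals[::-1] selects indices [7, 6, 5, 4, 3, 2, 1, 0] (7->10, 6->3, 5->12, 4->12, 3->11, 2->14, 1->18, 0->20), giving [10, 3, 12, 12, 11, 14, 18, 20].

[10, 3, 12, 12, 11, 14, 18, 20]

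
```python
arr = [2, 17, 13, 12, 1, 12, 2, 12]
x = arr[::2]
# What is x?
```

arr has length 8. The slice arr[::2] selects indices [0, 2, 4, 6] (0->2, 2->13, 4->1, 6->2), giving [2, 13, 1, 2].

[2, 13, 1, 2]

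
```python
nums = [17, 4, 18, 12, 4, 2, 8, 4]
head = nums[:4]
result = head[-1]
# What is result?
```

nums has length 8. The slice nums[:4] selects indices [0, 1, 2, 3] (0->17, 1->4, 2->18, 3->12), giving [17, 4, 18, 12]. So head = [17, 4, 18, 12]. Then head[-1] = 12.

12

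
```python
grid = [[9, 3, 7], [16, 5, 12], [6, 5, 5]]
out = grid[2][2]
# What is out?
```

grid[2] = [6, 5, 5]. Taking column 2 of that row yields 5.

5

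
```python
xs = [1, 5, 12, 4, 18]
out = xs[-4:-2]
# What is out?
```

xs has length 5. The slice xs[-4:-2] selects indices [1, 2] (1->5, 2->12), giving [5, 12].

[5, 12]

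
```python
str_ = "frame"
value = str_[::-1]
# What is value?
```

str_ has length 5. The slice str_[::-1] selects indices [4, 3, 2, 1, 0] (4->'e', 3->'m', 2->'a', 1->'r', 0->'f'), giving 'emarf'.

'emarf'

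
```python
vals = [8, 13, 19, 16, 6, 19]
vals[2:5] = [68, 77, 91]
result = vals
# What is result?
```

vals starts as [8, 13, 19, 16, 6, 19] (length 6). The slice vals[2:5] covers indices [2, 3, 4] with values [19, 16, 6]. Replacing that slice with [68, 77, 91] (same length) produces [8, 13, 68, 77, 91, 19].

[8, 13, 68, 77, 91, 19]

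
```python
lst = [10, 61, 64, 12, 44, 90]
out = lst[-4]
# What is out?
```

lst has length 6. Negative index -4 maps to positive index 6 + (-4) = 2. lst[2] = 64.

64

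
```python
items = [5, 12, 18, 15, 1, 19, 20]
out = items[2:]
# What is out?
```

items has length 7. The slice items[2:] selects indices [2, 3, 4, 5, 6] (2->18, 3->15, 4->1, 5->19, 6->20), giving [18, 15, 1, 19, 20].

[18, 15, 1, 19, 20]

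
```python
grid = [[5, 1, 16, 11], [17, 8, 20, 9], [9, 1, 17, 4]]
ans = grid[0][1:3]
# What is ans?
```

grid[0] = [5, 1, 16, 11]. grid[0] has length 4. The slice grid[0][1:3] selects indices [1, 2] (1->1, 2->16), giving [1, 16].

[1, 16]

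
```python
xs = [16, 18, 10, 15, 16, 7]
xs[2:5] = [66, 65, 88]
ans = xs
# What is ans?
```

xs starts as [16, 18, 10, 15, 16, 7] (length 6). The slice xs[2:5] covers indices [2, 3, 4] with values [10, 15, 16]. Replacing that slice with [66, 65, 88] (same length) produces [16, 18, 66, 65, 88, 7].

[16, 18, 66, 65, 88, 7]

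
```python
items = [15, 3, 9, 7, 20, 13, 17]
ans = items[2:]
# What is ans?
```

items has length 7. The slice items[2:] selects indices [2, 3, 4, 5, 6] (2->9, 3->7, 4->20, 5->13, 6->17), giving [9, 7, 20, 13, 17].

[9, 7, 20, 13, 17]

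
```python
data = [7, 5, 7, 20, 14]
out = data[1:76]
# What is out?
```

data has length 5. The slice data[1:76] selects indices [1, 2, 3, 4] (1->5, 2->7, 3->20, 4->14), giving [5, 7, 20, 14].

[5, 7, 20, 14]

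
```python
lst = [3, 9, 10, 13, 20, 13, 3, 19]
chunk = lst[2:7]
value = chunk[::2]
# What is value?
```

lst has length 8. The slice lst[2:7] selects indices [2, 3, 4, 5, 6] (2->10, 3->13, 4->20, 5->13, 6->3), giving [10, 13, 20, 13, 3]. So chunk = [10, 13, 20, 13, 3]. chunk has length 5. The slice chunk[::2] selects indices [0, 2, 4] (0->10, 2->20, 4->3), giving [10, 20, 3].

[10, 20, 3]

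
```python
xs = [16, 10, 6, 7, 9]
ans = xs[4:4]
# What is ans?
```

xs has length 5. The slice xs[4:4] resolves to an empty index range, so the result is [].

[]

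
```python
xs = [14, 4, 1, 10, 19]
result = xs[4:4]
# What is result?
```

xs has length 5. The slice xs[4:4] resolves to an empty index range, so the result is [].

[]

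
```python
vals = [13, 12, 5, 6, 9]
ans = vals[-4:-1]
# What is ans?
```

vals has length 5. The slice vals[-4:-1] selects indices [1, 2, 3] (1->12, 2->5, 3->6), giving [12, 5, 6].

[12, 5, 6]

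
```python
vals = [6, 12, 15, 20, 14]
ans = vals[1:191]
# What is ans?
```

vals has length 5. The slice vals[1:191] selects indices [1, 2, 3, 4] (1->12, 2->15, 3->20, 4->14), giving [12, 15, 20, 14].

[12, 15, 20, 14]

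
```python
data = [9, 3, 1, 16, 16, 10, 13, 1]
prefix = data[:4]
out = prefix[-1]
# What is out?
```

data has length 8. The slice data[:4] selects indices [0, 1, 2, 3] (0->9, 1->3, 2->1, 3->16), giving [9, 3, 1, 16]. So prefix = [9, 3, 1, 16]. Then prefix[-1] = 16.

16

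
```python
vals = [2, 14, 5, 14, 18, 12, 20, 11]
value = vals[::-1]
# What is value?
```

vals has length 8. The slice vals[::-1] selects indices [7, 6, 5, 4, 3, 2, 1, 0] (7->11, 6->20, 5->12, 4->18, 3->14, 2->5, 1->14, 0->2), giving [11, 20, 12, 18, 14, 5, 14, 2].

[11, 20, 12, 18, 14, 5, 14, 2]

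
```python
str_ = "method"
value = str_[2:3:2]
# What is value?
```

str_ has length 6. The slice str_[2:3:2] selects indices [2] (2->'t'), giving 't'.

't'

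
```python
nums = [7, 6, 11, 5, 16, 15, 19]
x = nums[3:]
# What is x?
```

nums has length 7. The slice nums[3:] selects indices [3, 4, 5, 6] (3->5, 4->16, 5->15, 6->19), giving [5, 16, 15, 19].

[5, 16, 15, 19]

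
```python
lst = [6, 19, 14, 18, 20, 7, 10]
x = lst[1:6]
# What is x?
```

lst has length 7. The slice lst[1:6] selects indices [1, 2, 3, 4, 5] (1->19, 2->14, 3->18, 4->20, 5->7), giving [19, 14, 18, 20, 7].

[19, 14, 18, 20, 7]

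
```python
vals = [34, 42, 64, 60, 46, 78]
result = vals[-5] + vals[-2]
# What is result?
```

vals has length 6. Negative index -5 maps to positive index 6 + (-5) = 1. vals[1] = 42.
vals has length 6. Negative index -2 maps to positive index 6 + (-2) = 4. vals[4] = 46.
Sum: 42 + 46 = 88.

88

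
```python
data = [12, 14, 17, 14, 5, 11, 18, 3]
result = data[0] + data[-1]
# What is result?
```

data has length 8. data[0] = 12.
data has length 8. Negative index -1 maps to positive index 8 + (-1) = 7. data[7] = 3.
Sum: 12 + 3 = 15.

15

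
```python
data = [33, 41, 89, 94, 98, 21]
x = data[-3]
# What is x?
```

data has length 6. Negative index -3 maps to positive index 6 + (-3) = 3. data[3] = 94.

94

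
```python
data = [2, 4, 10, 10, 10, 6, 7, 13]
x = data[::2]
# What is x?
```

data has length 8. The slice data[::2] selects indices [0, 2, 4, 6] (0->2, 2->10, 4->10, 6->7), giving [2, 10, 10, 7].

[2, 10, 10, 7]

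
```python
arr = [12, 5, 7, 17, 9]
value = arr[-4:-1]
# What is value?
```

arr has length 5. The slice arr[-4:-1] selects indices [1, 2, 3] (1->5, 2->7, 3->17), giving [5, 7, 17].

[5, 7, 17]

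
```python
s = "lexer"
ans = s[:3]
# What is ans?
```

s has length 5. The slice s[:3] selects indices [0, 1, 2] (0->'l', 1->'e', 2->'x'), giving 'lex'.

'lex'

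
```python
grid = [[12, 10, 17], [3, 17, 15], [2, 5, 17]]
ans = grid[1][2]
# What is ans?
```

grid[1] = [3, 17, 15]. Taking column 2 of that row yields 15.

15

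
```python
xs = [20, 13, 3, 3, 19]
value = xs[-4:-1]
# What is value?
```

xs has length 5. The slice xs[-4:-1] selects indices [1, 2, 3] (1->13, 2->3, 3->3), giving [13, 3, 3].

[13, 3, 3]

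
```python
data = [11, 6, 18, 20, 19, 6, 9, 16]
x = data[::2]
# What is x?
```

data has length 8. The slice data[::2] selects indices [0, 2, 4, 6] (0->11, 2->18, 4->19, 6->9), giving [11, 18, 19, 9].

[11, 18, 19, 9]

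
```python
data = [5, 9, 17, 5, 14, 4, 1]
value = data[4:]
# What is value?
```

data has length 7. The slice data[4:] selects indices [4, 5, 6] (4->14, 5->4, 6->1), giving [14, 4, 1].

[14, 4, 1]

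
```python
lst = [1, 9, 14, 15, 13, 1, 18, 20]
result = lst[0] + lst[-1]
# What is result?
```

lst has length 8. lst[0] = 1.
lst has length 8. Negative index -1 maps to positive index 8 + (-1) = 7. lst[7] = 20.
Sum: 1 + 20 = 21.

21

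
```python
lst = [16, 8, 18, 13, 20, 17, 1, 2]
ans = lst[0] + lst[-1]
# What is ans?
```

lst has length 8. lst[0] = 16.
lst has length 8. Negative index -1 maps to positive index 8 + (-1) = 7. lst[7] = 2.
Sum: 16 + 2 = 18.

18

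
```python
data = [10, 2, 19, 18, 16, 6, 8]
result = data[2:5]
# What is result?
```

data has length 7. The slice data[2:5] selects indices [2, 3, 4] (2->19, 3->18, 4->16), giving [19, 18, 16].

[19, 18, 16]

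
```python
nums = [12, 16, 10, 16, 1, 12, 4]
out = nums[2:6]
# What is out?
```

nums has length 7. The slice nums[2:6] selects indices [2, 3, 4, 5] (2->10, 3->16, 4->1, 5->12), giving [10, 16, 1, 12].

[10, 16, 1, 12]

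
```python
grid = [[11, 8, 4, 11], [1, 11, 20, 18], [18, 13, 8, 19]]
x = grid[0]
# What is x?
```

grid has 3 rows. Row 0 is [11, 8, 4, 11].

[11, 8, 4, 11]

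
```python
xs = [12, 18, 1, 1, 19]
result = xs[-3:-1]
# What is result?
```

xs has length 5. The slice xs[-3:-1] selects indices [2, 3] (2->1, 3->1), giving [1, 1].

[1, 1]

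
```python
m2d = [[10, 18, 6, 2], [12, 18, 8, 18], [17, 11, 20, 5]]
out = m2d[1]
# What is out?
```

m2d has 3 rows. Row 1 is [12, 18, 8, 18].

[12, 18, 8, 18]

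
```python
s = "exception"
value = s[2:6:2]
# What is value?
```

s has length 9. The slice s[2:6:2] selects indices [2, 4] (2->'c', 4->'p'), giving 'cp'.

'cp'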